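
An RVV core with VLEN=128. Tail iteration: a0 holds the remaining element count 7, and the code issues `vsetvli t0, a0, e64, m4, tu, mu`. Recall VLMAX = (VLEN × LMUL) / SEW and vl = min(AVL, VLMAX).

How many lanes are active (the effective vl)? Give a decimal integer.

lanes per group: 128·4/64 = 8
vl ← min(7, 8) = 7

vl = 7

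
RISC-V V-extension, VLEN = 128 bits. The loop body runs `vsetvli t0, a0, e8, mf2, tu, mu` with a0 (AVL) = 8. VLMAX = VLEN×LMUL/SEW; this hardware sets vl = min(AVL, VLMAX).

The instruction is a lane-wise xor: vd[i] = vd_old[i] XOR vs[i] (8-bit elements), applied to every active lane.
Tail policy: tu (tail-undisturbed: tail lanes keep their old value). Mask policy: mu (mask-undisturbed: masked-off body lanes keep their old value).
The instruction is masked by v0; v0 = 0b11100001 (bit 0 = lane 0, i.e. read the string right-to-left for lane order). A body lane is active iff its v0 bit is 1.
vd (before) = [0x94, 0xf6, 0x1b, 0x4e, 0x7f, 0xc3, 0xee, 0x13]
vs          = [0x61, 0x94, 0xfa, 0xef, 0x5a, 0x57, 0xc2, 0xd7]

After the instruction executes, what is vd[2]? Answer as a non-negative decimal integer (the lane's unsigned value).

vd[2] = 27

VLMAX = VLEN×LMUL/SEW = 128×1/2/8 = 8
vl = min(AVL, VLMAX) = min(8, 8) = 8
lane  0: xor(0x94,0x61) ⇒ 0xf5
lane  1: mask-off/keep ⇒ 0xf6
lane  2: mask-off/keep ⇒ 0x1b
lane  3: mask-off/keep ⇒ 0x4e
lane  4: mask-off/keep ⇒ 0x7f
lane  5: xor(0xc3,0x57) ⇒ 0x94
lane  6: xor(0xee,0xc2) ⇒ 0x2c
lane  7: xor(0x13,0xd7) ⇒ 0xc4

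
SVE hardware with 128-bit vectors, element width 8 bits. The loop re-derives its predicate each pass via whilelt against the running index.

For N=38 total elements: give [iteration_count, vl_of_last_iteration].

[iterations, last_vl] = [3, 6]

lane count: 128 div 8 = 16
iterations = ceil(38/16) = 3; final-pass vl = 6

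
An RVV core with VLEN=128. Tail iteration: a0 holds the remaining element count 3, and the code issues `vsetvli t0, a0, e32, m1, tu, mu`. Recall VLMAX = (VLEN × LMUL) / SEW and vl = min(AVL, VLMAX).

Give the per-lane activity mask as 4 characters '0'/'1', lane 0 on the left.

predicate = 1110

VLMAX = (128 × 1) / 32 = 4 lanes
vl = min(AVL, VLMAX) = min(3, 4) = 3
bits (lane 0 leftmost): 1110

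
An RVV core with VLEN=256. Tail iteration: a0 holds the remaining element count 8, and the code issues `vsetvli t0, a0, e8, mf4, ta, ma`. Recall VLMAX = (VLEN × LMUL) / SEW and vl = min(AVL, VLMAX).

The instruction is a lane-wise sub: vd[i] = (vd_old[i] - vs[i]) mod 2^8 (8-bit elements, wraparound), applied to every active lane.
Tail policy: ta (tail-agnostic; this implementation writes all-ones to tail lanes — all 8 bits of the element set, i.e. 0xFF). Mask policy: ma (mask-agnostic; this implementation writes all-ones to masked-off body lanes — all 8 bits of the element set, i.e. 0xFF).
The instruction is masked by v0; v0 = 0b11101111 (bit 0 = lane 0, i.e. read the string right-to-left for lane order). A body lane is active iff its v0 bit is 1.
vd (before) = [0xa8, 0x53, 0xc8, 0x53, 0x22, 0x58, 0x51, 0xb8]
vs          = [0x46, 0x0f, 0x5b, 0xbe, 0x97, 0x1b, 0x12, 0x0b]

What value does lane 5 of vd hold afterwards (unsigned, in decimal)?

vd[5] = 61

VLMAX = (256 × 1/4) / 8 = 8 lanes
AVL=8 ≤ VLMAX=8, so vl = 8
vd[0] sub(0xa8,0x46) -> 0x62
vd[1] sub(0x53,0x0f) -> 0x44
vd[2] sub(0xc8,0x5b) -> 0x6d
vd[3] sub(0x53,0xbe) -> 0x95
vd[4] mask-off/ones -> 0xff
vd[5] sub(0x58,0x1b) -> 0x3d
vd[6] sub(0x51,0x12) -> 0x3f
vd[7] sub(0xb8,0x0b) -> 0xad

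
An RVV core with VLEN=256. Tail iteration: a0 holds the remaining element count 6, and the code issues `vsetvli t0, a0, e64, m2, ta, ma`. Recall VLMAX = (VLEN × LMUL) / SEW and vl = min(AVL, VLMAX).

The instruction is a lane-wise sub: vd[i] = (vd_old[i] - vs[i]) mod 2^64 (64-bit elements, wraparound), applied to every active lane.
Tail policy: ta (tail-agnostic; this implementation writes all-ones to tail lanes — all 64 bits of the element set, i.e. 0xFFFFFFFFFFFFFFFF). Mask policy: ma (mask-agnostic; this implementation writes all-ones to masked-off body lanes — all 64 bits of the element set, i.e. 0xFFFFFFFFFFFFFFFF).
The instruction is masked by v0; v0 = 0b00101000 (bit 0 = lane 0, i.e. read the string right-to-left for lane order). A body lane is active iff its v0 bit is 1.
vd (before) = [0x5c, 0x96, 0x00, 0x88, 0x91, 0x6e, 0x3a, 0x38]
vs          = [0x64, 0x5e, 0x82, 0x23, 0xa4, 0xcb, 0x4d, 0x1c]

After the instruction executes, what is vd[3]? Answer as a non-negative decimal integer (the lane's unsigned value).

vd[3] = 101

VLMAX = (256 × 2) / 64 = 8 lanes
AVL=6 ≤ VLMAX=8, so vl = 6
[0] mask-off/ones = 0xffffffffffffffff
[1] mask-off/ones = 0xffffffffffffffff
[2] mask-off/ones = 0xffffffffffffffff
[3] sub(0x88,0x23) = 0x65
[4] mask-off/ones = 0xffffffffffffffff
[5] sub(0x6e,0xcb) = 0xffffffffffffffa3
[6] tail/ones = 0xffffffffffffffff
[7] tail/ones = 0xffffffffffffffff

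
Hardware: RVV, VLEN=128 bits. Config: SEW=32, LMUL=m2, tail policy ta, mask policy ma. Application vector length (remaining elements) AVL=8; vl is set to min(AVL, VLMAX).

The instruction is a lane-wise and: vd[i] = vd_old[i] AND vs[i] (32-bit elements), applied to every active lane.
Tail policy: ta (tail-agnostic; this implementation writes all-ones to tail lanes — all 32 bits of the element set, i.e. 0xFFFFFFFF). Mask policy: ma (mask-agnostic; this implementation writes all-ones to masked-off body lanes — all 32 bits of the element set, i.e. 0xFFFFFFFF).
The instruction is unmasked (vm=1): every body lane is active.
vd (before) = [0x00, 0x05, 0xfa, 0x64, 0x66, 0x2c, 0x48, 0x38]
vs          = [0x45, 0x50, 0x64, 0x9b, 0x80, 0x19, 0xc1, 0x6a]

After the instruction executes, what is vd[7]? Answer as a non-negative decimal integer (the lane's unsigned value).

VLMAX = (128 × 2) / 32 = 8 lanes
vl ← min(8, 8) = 8
lane  0: and(0x00,0x45) ⇒ 0x00
lane  1: and(0x05,0x50) ⇒ 0x00
lane  2: and(0xfa,0x64) ⇒ 0x60
lane  3: and(0x64,0x9b) ⇒ 0x00
lane  4: and(0x66,0x80) ⇒ 0x00
lane  5: and(0x2c,0x19) ⇒ 0x08
lane  6: and(0x48,0xc1) ⇒ 0x40
lane  7: and(0x38,0x6a) ⇒ 0x28

vd[7] = 40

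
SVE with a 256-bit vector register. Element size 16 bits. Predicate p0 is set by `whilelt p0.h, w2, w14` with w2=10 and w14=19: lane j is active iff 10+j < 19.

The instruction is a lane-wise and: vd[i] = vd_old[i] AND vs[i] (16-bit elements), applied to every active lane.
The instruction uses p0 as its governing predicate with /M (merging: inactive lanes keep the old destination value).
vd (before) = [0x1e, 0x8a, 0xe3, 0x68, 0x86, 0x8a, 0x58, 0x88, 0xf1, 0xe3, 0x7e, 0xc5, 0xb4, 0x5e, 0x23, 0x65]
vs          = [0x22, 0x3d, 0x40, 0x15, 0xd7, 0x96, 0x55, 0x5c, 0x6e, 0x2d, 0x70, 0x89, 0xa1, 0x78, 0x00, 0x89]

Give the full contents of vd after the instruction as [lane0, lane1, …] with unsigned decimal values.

vd = [2, 8, 64, 0, 134, 130, 80, 8, 96, 227, 126, 197, 180, 94, 35, 101]

256-bit reg / 16-bit elem → 16 lanes
active while 10+j < 19, i.e. j ∈ [0,9) capped at 16 ⇒ 9
vd[0] and(0x1e,0x22) -> 0x02
vd[1] and(0x8a,0x3d) -> 0x08
vd[2] and(0xe3,0x40) -> 0x40
vd[3] and(0x68,0x15) -> 0x00
vd[4] and(0x86,0xd7) -> 0x86
vd[5] and(0x8a,0x96) -> 0x82
vd[6] and(0x58,0x55) -> 0x50
vd[7] and(0x88,0x5c) -> 0x08
vd[8] and(0xf1,0x6e) -> 0x60
vd[9] tail/keep -> 0xe3
vd[10] tail/keep -> 0x7e
vd[11] tail/keep -> 0xc5
vd[12] tail/keep -> 0xb4
vd[13] tail/keep -> 0x5e
vd[14] tail/keep -> 0x23
vd[15] tail/keep -> 0x65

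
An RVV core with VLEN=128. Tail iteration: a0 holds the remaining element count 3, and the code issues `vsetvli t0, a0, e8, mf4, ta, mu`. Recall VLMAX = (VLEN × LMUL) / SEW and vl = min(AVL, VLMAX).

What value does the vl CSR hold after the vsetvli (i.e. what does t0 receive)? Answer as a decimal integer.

vl = 3

VLMAX = (128 × 1/4) / 8 = 4 lanes
vl = min(AVL, VLMAX) = min(3, 4) = 3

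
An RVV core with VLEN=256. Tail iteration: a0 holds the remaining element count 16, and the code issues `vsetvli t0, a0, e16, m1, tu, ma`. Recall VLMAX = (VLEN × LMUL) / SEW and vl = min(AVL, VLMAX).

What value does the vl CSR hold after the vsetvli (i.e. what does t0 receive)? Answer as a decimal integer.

VLMAX = VLEN×LMUL/SEW = 256×1/16 = 16
AVL=16 ≤ VLMAX=16, so vl = 16

vl = 16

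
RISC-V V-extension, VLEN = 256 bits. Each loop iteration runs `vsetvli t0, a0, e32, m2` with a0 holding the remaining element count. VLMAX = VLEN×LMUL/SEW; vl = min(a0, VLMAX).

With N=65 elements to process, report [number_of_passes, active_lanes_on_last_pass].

VLMAX = VLEN×LMUL/SEW = 256×2/32 = 16
iterations = ceil(65/16) = 5; final-pass vl = 1

[iterations, last_vl] = [5, 1]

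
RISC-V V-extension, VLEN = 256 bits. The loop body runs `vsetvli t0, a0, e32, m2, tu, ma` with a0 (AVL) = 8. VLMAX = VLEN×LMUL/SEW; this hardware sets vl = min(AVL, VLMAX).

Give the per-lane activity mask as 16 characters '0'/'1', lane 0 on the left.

predicate = 1111111100000000

VLMAX = (256 × 2) / 32 = 16 lanes
vl ← min(8, 16) = 8
bits (lane 0 leftmost): 1111111100000000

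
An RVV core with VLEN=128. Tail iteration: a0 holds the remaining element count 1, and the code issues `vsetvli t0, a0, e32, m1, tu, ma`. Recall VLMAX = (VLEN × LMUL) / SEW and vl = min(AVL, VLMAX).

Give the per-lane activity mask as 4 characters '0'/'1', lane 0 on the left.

VLMAX = VLEN×LMUL/SEW = 128×1/32 = 4
AVL=1 ≤ VLMAX=4, so vl = 1
bits (lane 0 leftmost): 1000

predicate = 1000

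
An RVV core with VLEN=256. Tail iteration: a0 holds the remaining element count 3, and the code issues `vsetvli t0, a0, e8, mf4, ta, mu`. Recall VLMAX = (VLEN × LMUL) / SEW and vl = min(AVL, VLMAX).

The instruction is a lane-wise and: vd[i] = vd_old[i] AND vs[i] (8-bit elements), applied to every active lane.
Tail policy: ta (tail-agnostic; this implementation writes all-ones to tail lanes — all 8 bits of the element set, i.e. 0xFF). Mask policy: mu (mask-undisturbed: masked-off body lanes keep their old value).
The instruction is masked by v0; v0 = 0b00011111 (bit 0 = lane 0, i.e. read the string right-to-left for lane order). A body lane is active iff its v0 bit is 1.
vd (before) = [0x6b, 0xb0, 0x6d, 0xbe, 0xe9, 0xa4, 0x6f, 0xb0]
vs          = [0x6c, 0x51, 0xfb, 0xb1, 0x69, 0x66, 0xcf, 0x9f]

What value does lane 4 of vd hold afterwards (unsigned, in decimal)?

VLMAX = VLEN×LMUL/SEW = 256×1/4/8 = 8
vl = min(AVL, VLMAX) = min(3, 8) = 3
lane  0: and(0x6b,0x6c) ⇒ 0x68
lane  1: and(0xb0,0x51) ⇒ 0x10
lane  2: and(0x6d,0xfb) ⇒ 0x69
lane  3: tail/ones ⇒ 0xff
lane  4: tail/ones ⇒ 0xff
lane  5: tail/ones ⇒ 0xff
lane  6: tail/ones ⇒ 0xff
lane  7: tail/ones ⇒ 0xff

vd[4] = 255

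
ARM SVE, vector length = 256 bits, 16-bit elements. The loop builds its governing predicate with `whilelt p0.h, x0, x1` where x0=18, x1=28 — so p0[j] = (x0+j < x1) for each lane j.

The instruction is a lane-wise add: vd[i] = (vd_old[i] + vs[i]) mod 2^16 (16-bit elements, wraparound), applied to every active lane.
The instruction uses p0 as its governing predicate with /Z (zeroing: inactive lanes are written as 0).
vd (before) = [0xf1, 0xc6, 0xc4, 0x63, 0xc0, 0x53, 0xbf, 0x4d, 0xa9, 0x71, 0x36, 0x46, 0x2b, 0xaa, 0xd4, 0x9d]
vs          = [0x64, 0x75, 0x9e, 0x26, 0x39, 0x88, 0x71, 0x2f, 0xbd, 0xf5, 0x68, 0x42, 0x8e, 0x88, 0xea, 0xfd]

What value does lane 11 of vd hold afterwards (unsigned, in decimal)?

lane count: 256 div 16 = 16
p0[j] = (18+j < 28); true for j=0..9 → 10 lanes set
  i=0: add(0xf1,0x64) → 341
  i=1: add(0xc6,0x75) → 315
  i=2: add(0xc4,0x9e) → 354
  i=3: add(0x63,0x26) → 137
  i=4: add(0xc0,0x39) → 249
  i=5: add(0x53,0x88) → 219
  i=6: add(0xbf,0x71) → 304
  i=7: add(0x4d,0x2f) → 124
  i=8: add(0xa9,0xbd) → 358
  i=9: add(0x71,0xf5) → 358
  i=10: tail/zero → 0
  i=11: tail/zero → 0
  i=12: tail/zero → 0
  i=13: tail/zero → 0
  i=14: tail/zero → 0
  i=15: tail/zero → 0

vd[11] = 0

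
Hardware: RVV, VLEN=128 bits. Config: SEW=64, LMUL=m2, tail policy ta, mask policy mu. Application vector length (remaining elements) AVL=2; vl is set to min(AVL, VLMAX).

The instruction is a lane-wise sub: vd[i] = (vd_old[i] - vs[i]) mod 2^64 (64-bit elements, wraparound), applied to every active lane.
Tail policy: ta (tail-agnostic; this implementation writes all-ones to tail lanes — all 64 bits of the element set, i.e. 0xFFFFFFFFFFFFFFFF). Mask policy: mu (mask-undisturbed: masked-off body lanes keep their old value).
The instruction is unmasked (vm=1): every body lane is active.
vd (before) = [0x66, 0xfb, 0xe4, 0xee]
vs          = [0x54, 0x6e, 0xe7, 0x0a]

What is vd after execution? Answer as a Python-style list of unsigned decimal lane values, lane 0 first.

vd = [18, 141, 18446744073709551615, 18446744073709551615]

VLMAX = VLEN×LMUL/SEW = 128×2/64 = 4
vl ← min(2, 4) = 2
[0] sub(0x66,0x54) = 0x12
[1] sub(0xfb,0x6e) = 0x8d
[2] tail/ones = 0xffffffffffffffff
[3] tail/ones = 0xffffffffffffffff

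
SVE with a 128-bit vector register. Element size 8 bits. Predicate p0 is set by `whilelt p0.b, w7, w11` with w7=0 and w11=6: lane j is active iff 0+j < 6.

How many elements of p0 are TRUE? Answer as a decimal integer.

vl = 6

128-bit reg / 8-bit elem → 16 lanes
active while 0+j < 6, i.e. j ∈ [0,6) capped at 16 ⇒ 6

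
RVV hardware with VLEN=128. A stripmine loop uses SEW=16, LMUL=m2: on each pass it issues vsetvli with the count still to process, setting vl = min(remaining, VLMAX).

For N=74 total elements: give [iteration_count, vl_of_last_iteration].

VLMAX = (128 × 2) / 16 = 16 lanes
iterations = ceil(74/16) = 5; final-pass vl = 10

[iterations, last_vl] = [5, 10]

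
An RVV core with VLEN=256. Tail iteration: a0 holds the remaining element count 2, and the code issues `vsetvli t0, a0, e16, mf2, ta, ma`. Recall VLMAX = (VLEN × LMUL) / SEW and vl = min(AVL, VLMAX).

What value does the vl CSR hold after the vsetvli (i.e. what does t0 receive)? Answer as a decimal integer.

vl = 2

VLMAX = VLEN×LMUL/SEW = 256×1/2/16 = 8
vl ← min(2, 8) = 2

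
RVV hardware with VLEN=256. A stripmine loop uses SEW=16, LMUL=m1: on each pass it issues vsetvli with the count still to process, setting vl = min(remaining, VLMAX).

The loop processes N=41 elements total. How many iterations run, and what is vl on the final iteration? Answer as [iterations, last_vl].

[iterations, last_vl] = [3, 9]

VLMAX = VLEN×LMUL/SEW = 256×1/16 = 16
41 elements at 16/iter → 3 passes, remainder 9 on the last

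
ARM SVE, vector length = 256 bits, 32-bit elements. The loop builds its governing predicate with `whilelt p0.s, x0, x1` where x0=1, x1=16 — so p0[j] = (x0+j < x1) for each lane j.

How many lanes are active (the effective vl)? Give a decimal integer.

vl = 8

256-bit reg / 32-bit elem → 8 lanes
whilelt: lane j active iff 1+j < 16 → j < 15 → 8 active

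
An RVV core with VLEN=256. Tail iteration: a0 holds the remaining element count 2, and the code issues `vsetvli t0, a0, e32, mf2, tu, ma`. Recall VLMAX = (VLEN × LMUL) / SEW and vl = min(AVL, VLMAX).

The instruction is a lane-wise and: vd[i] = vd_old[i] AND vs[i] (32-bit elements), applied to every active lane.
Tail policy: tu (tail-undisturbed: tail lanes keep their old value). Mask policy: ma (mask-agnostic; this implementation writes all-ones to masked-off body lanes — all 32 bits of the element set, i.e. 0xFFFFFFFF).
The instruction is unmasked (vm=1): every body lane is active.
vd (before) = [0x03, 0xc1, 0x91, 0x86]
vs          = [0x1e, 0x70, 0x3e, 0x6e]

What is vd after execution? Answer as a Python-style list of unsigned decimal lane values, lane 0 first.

VLMAX = VLEN×LMUL/SEW = 256×1/2/32 = 4
vl = min(AVL, VLMAX) = min(2, 4) = 2
vd[0] and(0x03,0x1e) -> 0x02
vd[1] and(0xc1,0x70) -> 0x40
vd[2] tail/keep -> 0x91
vd[3] tail/keep -> 0x86

vd = [2, 64, 145, 134]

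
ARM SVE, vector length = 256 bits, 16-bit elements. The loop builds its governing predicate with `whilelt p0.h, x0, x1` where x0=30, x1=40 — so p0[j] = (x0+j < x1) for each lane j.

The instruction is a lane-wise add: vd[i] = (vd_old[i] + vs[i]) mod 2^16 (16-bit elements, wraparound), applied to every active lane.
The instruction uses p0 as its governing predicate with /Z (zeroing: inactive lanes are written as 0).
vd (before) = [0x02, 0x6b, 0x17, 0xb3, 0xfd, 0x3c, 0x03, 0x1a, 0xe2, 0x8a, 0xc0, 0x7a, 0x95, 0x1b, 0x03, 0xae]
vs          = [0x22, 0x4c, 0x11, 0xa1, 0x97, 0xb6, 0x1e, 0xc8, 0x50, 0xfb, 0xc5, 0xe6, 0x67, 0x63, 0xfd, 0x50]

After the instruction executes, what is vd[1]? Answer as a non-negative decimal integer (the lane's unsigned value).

vd[1] = 183

register lanes = 256/16 = 16
p0[j] = (30+j < 40); true for j=0..9 → 10 lanes set
  i=0: add(0x02,0x22) → 36
  i=1: add(0x6b,0x4c) → 183
  i=2: add(0x17,0x11) → 40
  i=3: add(0xb3,0xa1) → 340
  i=4: add(0xfd,0x97) → 404
  i=5: add(0x3c,0xb6) → 242
  i=6: add(0x03,0x1e) → 33
  i=7: add(0x1a,0xc8) → 226
  i=8: add(0xe2,0x50) → 306
  i=9: add(0x8a,0xfb) → 389
  i=10: tail/zero → 0
  i=11: tail/zero → 0
  i=12: tail/zero → 0
  i=13: tail/zero → 0
  i=14: tail/zero → 0
  i=15: tail/zero → 0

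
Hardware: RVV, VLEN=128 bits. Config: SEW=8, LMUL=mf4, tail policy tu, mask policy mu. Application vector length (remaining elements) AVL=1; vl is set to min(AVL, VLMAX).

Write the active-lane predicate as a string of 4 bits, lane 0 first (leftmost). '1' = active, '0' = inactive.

lanes per group: 128·1/4/8 = 4
vl = min(AVL, VLMAX) = min(1, 4) = 1
bits (lane 0 leftmost): 1000

predicate = 1000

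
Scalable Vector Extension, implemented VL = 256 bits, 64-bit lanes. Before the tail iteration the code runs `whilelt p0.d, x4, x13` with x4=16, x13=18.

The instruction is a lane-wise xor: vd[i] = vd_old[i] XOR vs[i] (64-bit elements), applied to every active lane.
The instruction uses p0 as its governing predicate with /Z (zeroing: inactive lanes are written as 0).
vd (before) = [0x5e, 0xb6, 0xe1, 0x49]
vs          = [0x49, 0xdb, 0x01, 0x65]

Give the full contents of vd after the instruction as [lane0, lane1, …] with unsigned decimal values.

256-bit reg / 64-bit elem → 4 lanes
active while 16+j < 18, i.e. j ∈ [0,2) capped at 4 ⇒ 2
  i=0: xor(0x5e,0x49) → 23
  i=1: xor(0xb6,0xdb) → 109
  i=2: tail/zero → 0
  i=3: tail/zero → 0

vd = [23, 109, 0, 0]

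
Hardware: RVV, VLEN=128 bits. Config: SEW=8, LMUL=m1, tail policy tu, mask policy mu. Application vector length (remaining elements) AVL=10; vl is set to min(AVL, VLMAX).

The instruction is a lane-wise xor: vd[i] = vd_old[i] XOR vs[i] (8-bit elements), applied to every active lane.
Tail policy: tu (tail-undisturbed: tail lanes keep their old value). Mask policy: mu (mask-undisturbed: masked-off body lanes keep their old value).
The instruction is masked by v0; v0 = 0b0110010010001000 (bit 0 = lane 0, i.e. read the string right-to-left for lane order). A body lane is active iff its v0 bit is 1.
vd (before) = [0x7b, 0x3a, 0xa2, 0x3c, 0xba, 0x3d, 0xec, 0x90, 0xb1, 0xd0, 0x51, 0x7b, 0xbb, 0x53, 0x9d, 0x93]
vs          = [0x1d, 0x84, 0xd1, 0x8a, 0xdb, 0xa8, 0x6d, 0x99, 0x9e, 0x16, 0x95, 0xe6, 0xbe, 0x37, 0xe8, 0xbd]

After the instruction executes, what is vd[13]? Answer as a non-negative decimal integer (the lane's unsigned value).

VLMAX = (128 × 1) / 8 = 16 lanes
vl ← min(10, 16) = 10
lane  0: mask-off/keep ⇒ 0x7b
lane  1: mask-off/keep ⇒ 0x3a
lane  2: mask-off/keep ⇒ 0xa2
lane  3: xor(0x3c,0x8a) ⇒ 0xb6
lane  4: mask-off/keep ⇒ 0xba
lane  5: mask-off/keep ⇒ 0x3d
lane  6: mask-off/keep ⇒ 0xec
lane  7: xor(0x90,0x99) ⇒ 0x09
lane  8: mask-off/keep ⇒ 0xb1
lane  9: mask-off/keep ⇒ 0xd0
lane 10: tail/keep ⇒ 0x51
lane 11: tail/keep ⇒ 0x7b
lane 12: tail/keep ⇒ 0xbb
lane 13: tail/keep ⇒ 0x53
lane 14: tail/keep ⇒ 0x9d
lane 15: tail/keep ⇒ 0x93

vd[13] = 83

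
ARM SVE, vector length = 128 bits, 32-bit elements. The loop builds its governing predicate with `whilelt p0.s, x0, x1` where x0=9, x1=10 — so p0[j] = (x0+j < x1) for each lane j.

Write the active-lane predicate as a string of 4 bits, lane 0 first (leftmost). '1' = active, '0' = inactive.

predicate = 1000

128-bit reg / 32-bit elem → 4 lanes
whilelt: lane j active iff 9+j < 10 → j < 1 → 1 active
bits (lane 0 leftmost): 1000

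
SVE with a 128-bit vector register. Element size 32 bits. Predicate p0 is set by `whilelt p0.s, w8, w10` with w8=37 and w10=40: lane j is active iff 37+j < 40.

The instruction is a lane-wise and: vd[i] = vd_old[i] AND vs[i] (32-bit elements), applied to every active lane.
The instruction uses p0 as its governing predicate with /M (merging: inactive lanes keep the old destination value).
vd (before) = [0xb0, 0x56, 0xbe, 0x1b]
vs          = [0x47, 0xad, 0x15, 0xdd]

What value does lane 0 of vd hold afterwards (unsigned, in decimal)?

register lanes = 128/32 = 4
active while 37+j < 40, i.e. j ∈ [0,3) capped at 4 ⇒ 3
vd[0] and(0xb0,0x47) -> 0x00
vd[1] and(0x56,0xad) -> 0x04
vd[2] and(0xbe,0x15) -> 0x14
vd[3] tail/keep -> 0x1b

vd[0] = 0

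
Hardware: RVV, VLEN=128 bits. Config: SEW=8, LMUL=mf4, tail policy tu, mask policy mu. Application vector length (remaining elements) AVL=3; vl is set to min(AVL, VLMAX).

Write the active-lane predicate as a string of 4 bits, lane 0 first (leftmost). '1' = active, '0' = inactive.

predicate = 1110

VLMAX = (128 × 1/4) / 8 = 4 lanes
AVL=3 ≤ VLMAX=4, so vl = 3
bits (lane 0 leftmost): 1110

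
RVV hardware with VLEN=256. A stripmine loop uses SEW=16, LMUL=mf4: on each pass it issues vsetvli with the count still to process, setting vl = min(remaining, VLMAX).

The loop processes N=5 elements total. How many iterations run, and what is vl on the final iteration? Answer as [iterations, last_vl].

[iterations, last_vl] = [2, 1]

VLMAX = VLEN×LMUL/SEW = 256×1/4/16 = 4
5 elements at 4/iter → 2 passes, remainder 1 on the last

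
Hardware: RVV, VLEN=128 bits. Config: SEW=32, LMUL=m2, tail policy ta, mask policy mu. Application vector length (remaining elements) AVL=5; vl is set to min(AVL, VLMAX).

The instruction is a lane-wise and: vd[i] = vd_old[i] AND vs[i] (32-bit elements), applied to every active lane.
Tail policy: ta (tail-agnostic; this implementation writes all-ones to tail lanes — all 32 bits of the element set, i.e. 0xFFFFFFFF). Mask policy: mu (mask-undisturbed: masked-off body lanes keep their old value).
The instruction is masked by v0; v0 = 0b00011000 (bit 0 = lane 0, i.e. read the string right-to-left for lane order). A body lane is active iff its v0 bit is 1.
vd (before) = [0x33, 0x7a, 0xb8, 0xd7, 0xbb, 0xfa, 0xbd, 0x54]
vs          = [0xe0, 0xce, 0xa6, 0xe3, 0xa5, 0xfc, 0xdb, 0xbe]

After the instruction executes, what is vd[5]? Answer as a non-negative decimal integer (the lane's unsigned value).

vd[5] = 4294967295

VLMAX = (128 × 2) / 32 = 8 lanes
vl = min(AVL, VLMAX) = min(5, 8) = 5
vd[0] mask-off/keep -> 0x33
vd[1] mask-off/keep -> 0x7a
vd[2] mask-off/keep -> 0xb8
vd[3] and(0xd7,0xe3) -> 0xc3
vd[4] and(0xbb,0xa5) -> 0xa1
vd[5] tail/ones -> 0xffffffff
vd[6] tail/ones -> 0xffffffff
vd[7] tail/ones -> 0xffffffff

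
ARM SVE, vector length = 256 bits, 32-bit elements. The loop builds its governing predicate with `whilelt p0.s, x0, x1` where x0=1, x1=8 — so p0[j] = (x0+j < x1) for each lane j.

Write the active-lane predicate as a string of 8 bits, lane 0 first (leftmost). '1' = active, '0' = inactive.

predicate = 11111110

register lanes = 256/32 = 8
active while 1+j < 8, i.e. j ∈ [0,7) capped at 8 ⇒ 7
bits (lane 0 leftmost): 11111110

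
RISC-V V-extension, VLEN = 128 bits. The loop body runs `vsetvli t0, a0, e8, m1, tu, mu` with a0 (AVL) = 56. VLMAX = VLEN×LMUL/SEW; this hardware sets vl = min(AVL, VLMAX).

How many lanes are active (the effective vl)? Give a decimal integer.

lanes per group: 128·1/8 = 16
AVL=56 > VLMAX=16, so vl = 16

vl = 16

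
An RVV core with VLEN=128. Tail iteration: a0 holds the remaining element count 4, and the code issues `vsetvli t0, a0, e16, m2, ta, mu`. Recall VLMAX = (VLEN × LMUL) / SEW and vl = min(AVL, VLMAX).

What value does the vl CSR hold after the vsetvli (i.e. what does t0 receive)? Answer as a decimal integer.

lanes per group: 128·2/16 = 16
vl = min(AVL, VLMAX) = min(4, 16) = 4

vl = 4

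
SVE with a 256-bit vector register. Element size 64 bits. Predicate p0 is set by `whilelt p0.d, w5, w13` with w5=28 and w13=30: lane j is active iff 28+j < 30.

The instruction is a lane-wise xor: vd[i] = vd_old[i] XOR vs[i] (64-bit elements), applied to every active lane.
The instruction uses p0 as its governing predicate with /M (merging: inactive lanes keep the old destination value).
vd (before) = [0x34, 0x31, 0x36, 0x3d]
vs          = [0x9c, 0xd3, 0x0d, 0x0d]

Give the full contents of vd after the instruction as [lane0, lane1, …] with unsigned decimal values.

lane count: 256 div 64 = 4
active while 28+j < 30, i.e. j ∈ [0,2) capped at 4 ⇒ 2
[0] xor(0x34,0x9c) = 0xa8
[1] xor(0x31,0xd3) = 0xe2
[2] tail/keep = 0x36
[3] tail/keep = 0x3d

vd = [168, 226, 54, 61]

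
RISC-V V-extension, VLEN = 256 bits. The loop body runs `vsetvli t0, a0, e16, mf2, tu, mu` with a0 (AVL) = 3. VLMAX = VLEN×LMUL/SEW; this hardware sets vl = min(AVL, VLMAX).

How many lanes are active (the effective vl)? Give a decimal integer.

VLMAX = VLEN×LMUL/SEW = 256×1/2/16 = 8
vl = min(AVL, VLMAX) = min(3, 8) = 3

vl = 3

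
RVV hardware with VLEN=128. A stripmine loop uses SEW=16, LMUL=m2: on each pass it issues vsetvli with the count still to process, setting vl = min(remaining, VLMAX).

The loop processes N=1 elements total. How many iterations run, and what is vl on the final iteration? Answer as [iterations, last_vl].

VLMAX = (128 × 2) / 16 = 16 lanes
N=1: ⌈1/16⌉ = 1 iters; last vl = 1 − 0×16 = 1

[iterations, last_vl] = [1, 1]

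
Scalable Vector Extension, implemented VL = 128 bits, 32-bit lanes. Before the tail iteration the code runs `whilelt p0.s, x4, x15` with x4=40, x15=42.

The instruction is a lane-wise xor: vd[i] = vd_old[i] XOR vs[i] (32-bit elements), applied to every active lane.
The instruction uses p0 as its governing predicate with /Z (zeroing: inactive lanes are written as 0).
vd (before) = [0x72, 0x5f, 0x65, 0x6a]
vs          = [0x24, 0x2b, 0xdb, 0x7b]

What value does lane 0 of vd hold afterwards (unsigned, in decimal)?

register lanes = 128/32 = 4
active while 40+j < 42, i.e. j ∈ [0,2) capped at 4 ⇒ 2
[0] xor(0x72,0x24) = 0x56
[1] xor(0x5f,0x2b) = 0x74
[2] tail/zero = 0x00
[3] tail/zero = 0x00

vd[0] = 86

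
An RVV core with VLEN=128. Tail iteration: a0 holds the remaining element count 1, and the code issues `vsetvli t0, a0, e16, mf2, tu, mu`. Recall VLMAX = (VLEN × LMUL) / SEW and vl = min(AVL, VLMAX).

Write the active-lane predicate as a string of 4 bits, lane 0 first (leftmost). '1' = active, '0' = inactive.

lanes per group: 128·1/2/16 = 4
vl ← min(1, 4) = 1
bits (lane 0 leftmost): 1000

predicate = 1000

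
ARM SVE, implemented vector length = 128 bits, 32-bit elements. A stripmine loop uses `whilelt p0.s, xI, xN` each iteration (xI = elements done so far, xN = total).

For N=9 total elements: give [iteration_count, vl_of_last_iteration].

[iterations, last_vl] = [3, 1]

register lanes = 128/32 = 4
N=9: ⌈9/4⌉ = 3 iters; last vl = 9 − 2×4 = 1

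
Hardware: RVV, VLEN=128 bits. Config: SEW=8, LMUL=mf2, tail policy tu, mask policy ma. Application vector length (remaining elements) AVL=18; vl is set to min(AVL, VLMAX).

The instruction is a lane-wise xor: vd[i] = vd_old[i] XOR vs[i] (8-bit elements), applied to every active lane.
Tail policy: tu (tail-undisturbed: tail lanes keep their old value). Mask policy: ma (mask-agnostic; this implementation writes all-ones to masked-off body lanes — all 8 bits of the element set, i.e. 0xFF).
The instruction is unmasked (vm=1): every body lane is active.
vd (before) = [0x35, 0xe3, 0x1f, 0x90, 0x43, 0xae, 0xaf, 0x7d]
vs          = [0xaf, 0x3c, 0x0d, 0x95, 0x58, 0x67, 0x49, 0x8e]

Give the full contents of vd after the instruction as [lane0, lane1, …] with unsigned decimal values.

VLMAX = (128 × 1/2) / 8 = 8 lanes
vl ← min(18, 8) = 8
  i=0: xor(0x35,0xaf) → 154
  i=1: xor(0xe3,0x3c) → 223
  i=2: xor(0x1f,0x0d) → 18
  i=3: xor(0x90,0x95) → 5
  i=4: xor(0x43,0x58) → 27
  i=5: xor(0xae,0x67) → 201
  i=6: xor(0xaf,0x49) → 230
  i=7: xor(0x7d,0x8e) → 243

vd = [154, 223, 18, 5, 27, 201, 230, 243]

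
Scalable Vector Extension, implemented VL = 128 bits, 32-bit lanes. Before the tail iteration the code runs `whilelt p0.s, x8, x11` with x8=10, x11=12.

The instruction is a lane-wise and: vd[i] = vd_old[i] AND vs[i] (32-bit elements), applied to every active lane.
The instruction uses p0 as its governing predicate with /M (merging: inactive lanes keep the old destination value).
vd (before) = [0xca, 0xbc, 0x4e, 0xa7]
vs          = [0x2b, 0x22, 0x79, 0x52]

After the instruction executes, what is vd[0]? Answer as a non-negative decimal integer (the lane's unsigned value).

register lanes = 128/32 = 4
whilelt: lane j active iff 10+j < 12 → j < 2 → 2 active
  i=0: and(0xca,0x2b) → 10
  i=1: and(0xbc,0x22) → 32
  i=2: tail/keep → 78
  i=3: tail/keep → 167

vd[0] = 10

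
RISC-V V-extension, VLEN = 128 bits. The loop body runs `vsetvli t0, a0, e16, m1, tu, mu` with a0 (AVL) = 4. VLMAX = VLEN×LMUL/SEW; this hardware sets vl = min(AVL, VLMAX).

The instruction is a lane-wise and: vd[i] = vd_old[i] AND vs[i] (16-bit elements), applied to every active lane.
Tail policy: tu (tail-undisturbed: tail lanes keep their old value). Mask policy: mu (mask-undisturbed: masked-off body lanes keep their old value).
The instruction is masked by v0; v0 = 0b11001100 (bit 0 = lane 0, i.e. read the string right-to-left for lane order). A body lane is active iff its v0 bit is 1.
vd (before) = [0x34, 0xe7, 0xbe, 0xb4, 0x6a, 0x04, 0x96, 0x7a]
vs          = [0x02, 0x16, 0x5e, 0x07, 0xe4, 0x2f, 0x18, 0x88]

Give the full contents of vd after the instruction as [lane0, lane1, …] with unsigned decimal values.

lanes per group: 128·1/16 = 8
vl = min(AVL, VLMAX) = min(4, 8) = 4
[0] mask-off/keep = 0x34
[1] mask-off/keep = 0xe7
[2] and(0xbe,0x5e) = 0x1e
[3] and(0xb4,0x07) = 0x04
[4] tail/keep = 0x6a
[5] tail/keep = 0x04
[6] tail/keep = 0x96
[7] tail/keep = 0x7a

vd = [52, 231, 30, 4, 106, 4, 150, 122]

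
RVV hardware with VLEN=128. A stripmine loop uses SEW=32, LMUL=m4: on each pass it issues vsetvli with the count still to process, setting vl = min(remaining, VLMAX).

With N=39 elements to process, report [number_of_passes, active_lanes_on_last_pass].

[iterations, last_vl] = [3, 7]

VLMAX = (128 × 4) / 32 = 16 lanes
39 elements at 16/iter → 3 passes, remainder 7 on the last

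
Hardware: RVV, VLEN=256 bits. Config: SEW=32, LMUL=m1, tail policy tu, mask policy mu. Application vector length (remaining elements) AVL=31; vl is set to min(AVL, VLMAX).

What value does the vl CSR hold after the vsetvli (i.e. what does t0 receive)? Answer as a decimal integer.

VLMAX = (256 × 1) / 32 = 8 lanes
AVL=31 > VLMAX=8, so vl = 8

vl = 8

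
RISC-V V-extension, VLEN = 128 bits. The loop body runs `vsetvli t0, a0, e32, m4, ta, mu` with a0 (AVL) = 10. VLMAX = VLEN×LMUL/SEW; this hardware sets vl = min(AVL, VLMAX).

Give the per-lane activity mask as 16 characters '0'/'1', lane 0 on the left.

predicate = 1111111111000000

VLMAX = (128 × 4) / 32 = 16 lanes
vl ← min(10, 16) = 10
bits (lane 0 leftmost): 1111111111000000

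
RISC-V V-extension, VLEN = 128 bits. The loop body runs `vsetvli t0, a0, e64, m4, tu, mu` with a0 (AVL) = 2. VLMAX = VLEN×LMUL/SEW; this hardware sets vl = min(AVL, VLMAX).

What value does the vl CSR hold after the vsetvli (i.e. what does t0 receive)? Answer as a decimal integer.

VLMAX = (128 × 4) / 64 = 8 lanes
vl ← min(2, 8) = 2

vl = 2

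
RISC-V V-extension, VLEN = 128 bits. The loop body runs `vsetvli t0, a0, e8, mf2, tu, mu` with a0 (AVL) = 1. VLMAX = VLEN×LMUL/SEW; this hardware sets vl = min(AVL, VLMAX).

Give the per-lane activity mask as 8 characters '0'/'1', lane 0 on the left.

VLMAX = VLEN×LMUL/SEW = 128×1/2/8 = 8
AVL=1 ≤ VLMAX=8, so vl = 1
bits (lane 0 leftmost): 10000000

predicate = 10000000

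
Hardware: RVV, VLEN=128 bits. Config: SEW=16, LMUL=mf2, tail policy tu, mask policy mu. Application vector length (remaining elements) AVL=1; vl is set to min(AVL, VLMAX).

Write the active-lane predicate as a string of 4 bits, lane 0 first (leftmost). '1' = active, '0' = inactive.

VLMAX = VLEN×LMUL/SEW = 128×1/2/16 = 4
vl ← min(1, 4) = 1
bits (lane 0 leftmost): 1000

predicate = 1000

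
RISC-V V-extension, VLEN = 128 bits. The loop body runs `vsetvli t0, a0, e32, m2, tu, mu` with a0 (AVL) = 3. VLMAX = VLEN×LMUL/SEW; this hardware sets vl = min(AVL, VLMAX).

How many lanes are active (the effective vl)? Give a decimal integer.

VLMAX = VLEN×LMUL/SEW = 128×2/32 = 8
AVL=3 ≤ VLMAX=8, so vl = 3

vl = 3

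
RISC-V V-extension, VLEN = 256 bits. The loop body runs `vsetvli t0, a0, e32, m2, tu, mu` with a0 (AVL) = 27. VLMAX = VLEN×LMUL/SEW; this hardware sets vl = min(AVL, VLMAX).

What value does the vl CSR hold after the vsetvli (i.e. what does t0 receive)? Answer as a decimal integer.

vl = 16

VLMAX = (256 × 2) / 32 = 16 lanes
vl = min(AVL, VLMAX) = min(27, 16) = 16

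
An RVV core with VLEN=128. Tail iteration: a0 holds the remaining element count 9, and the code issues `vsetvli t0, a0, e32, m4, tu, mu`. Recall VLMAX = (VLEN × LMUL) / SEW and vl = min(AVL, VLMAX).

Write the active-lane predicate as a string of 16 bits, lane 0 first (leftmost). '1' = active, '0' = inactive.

VLMAX = (128 × 4) / 32 = 16 lanes
AVL=9 ≤ VLMAX=16, so vl = 9
bits (lane 0 leftmost): 1111111110000000

predicate = 1111111110000000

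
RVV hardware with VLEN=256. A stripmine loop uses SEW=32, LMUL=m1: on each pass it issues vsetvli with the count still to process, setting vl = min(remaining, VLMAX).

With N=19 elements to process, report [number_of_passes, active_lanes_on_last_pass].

lanes per group: 256·1/32 = 8
19 elements at 8/iter → 3 passes, remainder 3 on the last

[iterations, last_vl] = [3, 3]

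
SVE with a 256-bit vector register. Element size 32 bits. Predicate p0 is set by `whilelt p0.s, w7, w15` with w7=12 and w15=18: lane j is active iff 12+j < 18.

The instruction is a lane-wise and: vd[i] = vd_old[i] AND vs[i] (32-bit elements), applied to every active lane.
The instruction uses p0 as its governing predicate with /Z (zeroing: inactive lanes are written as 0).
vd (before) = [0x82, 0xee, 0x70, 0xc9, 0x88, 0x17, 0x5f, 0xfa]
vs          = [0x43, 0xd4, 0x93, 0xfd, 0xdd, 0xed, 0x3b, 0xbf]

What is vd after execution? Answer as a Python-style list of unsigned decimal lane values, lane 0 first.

vd = [2, 196, 16, 201, 136, 5, 0, 0]

register lanes = 256/32 = 8
p0[j] = (12+j < 18); true for j=0..5 → 6 lanes set
  i=0: and(0x82,0x43) → 2
  i=1: and(0xee,0xd4) → 196
  i=2: and(0x70,0x93) → 16
  i=3: and(0xc9,0xfd) → 201
  i=4: and(0x88,0xdd) → 136
  i=5: and(0x17,0xed) → 5
  i=6: tail/zero → 0
  i=7: tail/zero → 0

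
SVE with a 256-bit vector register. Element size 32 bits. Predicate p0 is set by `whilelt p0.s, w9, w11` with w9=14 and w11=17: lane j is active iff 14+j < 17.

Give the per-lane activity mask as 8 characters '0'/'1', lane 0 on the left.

lane count: 256 div 32 = 8
whilelt: lane j active iff 14+j < 17 → j < 3 → 3 active
bits (lane 0 leftmost): 11100000

predicate = 11100000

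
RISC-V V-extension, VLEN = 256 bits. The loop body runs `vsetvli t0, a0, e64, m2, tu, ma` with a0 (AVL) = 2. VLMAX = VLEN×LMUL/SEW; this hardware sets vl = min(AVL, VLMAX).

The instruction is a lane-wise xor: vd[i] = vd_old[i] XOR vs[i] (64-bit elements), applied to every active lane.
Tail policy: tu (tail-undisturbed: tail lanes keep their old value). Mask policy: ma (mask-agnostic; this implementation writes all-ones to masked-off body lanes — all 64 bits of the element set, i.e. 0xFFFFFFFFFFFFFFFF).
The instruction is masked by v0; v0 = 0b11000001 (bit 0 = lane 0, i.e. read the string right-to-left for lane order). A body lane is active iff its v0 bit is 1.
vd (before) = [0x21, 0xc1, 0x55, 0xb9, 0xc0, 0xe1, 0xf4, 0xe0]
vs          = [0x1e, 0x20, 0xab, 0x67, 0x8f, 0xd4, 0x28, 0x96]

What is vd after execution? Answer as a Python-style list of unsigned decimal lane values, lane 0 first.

vd = [63, 18446744073709551615, 85, 185, 192, 225, 244, 224]

lanes per group: 256·2/64 = 8
vl = min(AVL, VLMAX) = min(2, 8) = 2
lane  0: xor(0x21,0x1e) ⇒ 0x3f
lane  1: mask-off/ones ⇒ 0xffffffffffffffff
lane  2: tail/keep ⇒ 0x55
lane  3: tail/keep ⇒ 0xb9
lane  4: tail/keep ⇒ 0xc0
lane  5: tail/keep ⇒ 0xe1
lane  6: tail/keep ⇒ 0xf4
lane  7: tail/keep ⇒ 0xe0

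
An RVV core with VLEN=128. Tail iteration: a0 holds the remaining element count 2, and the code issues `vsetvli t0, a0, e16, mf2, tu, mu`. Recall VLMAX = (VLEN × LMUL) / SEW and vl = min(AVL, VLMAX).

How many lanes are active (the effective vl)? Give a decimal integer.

vl = 2

VLMAX = VLEN×LMUL/SEW = 128×1/2/16 = 4
AVL=2 ≤ VLMAX=4, so vl = 2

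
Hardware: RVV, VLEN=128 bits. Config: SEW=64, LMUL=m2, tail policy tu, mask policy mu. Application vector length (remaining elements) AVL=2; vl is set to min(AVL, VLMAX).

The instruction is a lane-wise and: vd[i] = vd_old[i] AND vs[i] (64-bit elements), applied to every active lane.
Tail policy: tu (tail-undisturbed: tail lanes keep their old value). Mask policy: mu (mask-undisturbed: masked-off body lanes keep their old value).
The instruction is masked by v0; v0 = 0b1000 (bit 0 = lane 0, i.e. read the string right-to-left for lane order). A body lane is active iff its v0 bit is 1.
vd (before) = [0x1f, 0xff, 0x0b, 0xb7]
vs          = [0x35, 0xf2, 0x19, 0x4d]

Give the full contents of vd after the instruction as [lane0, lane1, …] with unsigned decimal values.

lanes per group: 128·2/64 = 4
vl ← min(2, 4) = 2
[0] mask-off/keep = 0x1f
[1] mask-off/keep = 0xff
[2] tail/keep = 0x0b
[3] tail/keep = 0xb7

vd = [31, 255, 11, 183]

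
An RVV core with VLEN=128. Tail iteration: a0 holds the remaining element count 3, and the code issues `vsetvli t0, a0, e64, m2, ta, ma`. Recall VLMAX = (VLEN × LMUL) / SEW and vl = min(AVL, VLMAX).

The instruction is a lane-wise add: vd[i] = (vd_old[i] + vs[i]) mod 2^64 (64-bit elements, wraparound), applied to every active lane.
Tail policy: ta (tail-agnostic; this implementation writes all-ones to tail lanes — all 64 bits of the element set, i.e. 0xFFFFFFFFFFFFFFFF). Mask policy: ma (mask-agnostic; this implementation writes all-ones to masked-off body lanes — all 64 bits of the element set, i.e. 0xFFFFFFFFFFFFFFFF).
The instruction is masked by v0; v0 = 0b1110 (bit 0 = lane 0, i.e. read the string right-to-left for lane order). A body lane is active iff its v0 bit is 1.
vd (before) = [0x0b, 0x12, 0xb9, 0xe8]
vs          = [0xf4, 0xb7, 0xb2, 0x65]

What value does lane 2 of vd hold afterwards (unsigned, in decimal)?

VLMAX = VLEN×LMUL/SEW = 128×2/64 = 4
AVL=3 ≤ VLMAX=4, so vl = 3
  i=0: mask-off/ones → 18446744073709551615
  i=1: add(0x12,0xb7) → 201
  i=2: add(0xb9,0xb2) → 363
  i=3: tail/ones → 18446744073709551615

vd[2] = 363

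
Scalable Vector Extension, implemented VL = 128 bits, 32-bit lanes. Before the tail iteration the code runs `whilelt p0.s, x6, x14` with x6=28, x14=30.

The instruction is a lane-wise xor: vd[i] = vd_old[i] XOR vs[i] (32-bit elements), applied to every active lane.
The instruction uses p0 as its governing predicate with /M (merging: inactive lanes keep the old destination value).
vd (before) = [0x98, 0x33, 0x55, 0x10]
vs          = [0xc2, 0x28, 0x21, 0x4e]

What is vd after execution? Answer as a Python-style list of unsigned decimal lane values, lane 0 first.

lane count: 128 div 32 = 4
active while 28+j < 30, i.e. j ∈ [0,2) capped at 4 ⇒ 2
[0] xor(0x98,0xc2) = 0x5a
[1] xor(0x33,0x28) = 0x1b
[2] tail/keep = 0x55
[3] tail/keep = 0x10

vd = [90, 27, 85, 16]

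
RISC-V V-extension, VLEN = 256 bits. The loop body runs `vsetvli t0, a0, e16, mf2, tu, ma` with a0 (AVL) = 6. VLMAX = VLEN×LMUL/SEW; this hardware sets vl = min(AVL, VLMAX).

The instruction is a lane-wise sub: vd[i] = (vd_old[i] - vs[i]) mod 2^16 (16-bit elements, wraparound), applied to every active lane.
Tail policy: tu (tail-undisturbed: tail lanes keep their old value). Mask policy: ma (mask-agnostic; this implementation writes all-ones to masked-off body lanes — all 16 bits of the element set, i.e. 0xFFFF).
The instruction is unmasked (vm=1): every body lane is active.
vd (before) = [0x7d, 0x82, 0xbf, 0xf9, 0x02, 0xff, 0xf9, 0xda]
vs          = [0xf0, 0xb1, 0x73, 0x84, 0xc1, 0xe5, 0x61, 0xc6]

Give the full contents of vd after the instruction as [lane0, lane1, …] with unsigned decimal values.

vd = [65421, 65489, 76, 117, 65345, 26, 249, 218]

lanes per group: 256·1/2/16 = 8
vl = min(AVL, VLMAX) = min(6, 8) = 6
[0] sub(0x7d,0xf0) = 0xff8d
[1] sub(0x82,0xb1) = 0xffd1
[2] sub(0xbf,0x73) = 0x4c
[3] sub(0xf9,0x84) = 0x75
[4] sub(0x02,0xc1) = 0xff41
[5] sub(0xff,0xe5) = 0x1a
[6] tail/keep = 0xf9
[7] tail/keep = 0xda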